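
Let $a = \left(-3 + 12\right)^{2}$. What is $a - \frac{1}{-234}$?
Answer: $\frac{18955}{234} \approx 81.004$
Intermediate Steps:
$a = 81$ ($a = 9^{2} = 81$)
$a - \frac{1}{-234} = 81 - \frac{1}{-234} = 81 - - \frac{1}{234} = 81 + \frac{1}{234} = \frac{18955}{234}$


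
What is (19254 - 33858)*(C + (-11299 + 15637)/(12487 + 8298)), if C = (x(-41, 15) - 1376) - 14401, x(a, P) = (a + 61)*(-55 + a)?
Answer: 5371757293428/20785 ≈ 2.5844e+8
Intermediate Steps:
x(a, P) = (-55 + a)*(61 + a) (x(a, P) = (61 + a)*(-55 + a) = (-55 + a)*(61 + a))
C = -17697 (C = ((-3355 + (-41)**2 + 6*(-41)) - 1376) - 14401 = ((-3355 + 1681 - 246) - 1376) - 14401 = (-1920 - 1376) - 14401 = -3296 - 14401 = -17697)
(19254 - 33858)*(C + (-11299 + 15637)/(12487 + 8298)) = (19254 - 33858)*(-17697 + (-11299 + 15637)/(12487 + 8298)) = -14604*(-17697 + 4338/20785) = -14604*(-367827807/20785) = 5371757293428/20785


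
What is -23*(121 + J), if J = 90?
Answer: -4853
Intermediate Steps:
-23*(121 + J) = -23*(121 + 90) = -23*211 = -4853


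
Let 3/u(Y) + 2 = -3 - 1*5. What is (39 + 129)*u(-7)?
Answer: -252/5 ≈ -50.400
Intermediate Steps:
u(Y) = -3/10 (u(Y) = 3/(-2 + (-3 - 1*5)) = 3/(-2 + (-3 - 5)) = 3/(-2 - 8) = 3/(-10) = 3*(-1/10) = -3/10)
(39 + 129)*u(-7) = (39 + 129)*(-3/10) = 168*(-3/10) = -252/5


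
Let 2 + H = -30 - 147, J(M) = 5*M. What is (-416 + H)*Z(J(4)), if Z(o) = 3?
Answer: -1785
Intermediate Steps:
H = -179 (H = -2 + (-30 - 147) = -2 - 177 = -179)
(-416 + H)*Z(J(4)) = (-416 - 179)*3 = -595*3 = -1785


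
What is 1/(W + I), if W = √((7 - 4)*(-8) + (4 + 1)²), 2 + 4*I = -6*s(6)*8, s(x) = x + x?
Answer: -2/287 ≈ -0.0069686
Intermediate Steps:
s(x) = 2*x
I = -289/2 (I = -½ + (-12*6*8)/4 = -½ + (-6*12*8)/4 = -½ + (-72*8)/4 = -½ + (¼)*(-576) = -½ - 144 = -289/2 ≈ -144.50)
W = 1 (W = √(3*(-8) + 5²) = √(-24 + 25) = √1 = 1)
1/(W + I) = 1/(1 - 289/2) = 1/(-287/2) = -2/287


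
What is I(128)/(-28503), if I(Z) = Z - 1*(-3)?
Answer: -131/28503 ≈ -0.0045960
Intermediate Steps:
I(Z) = 3 + Z (I(Z) = Z + 3 = 3 + Z)
I(128)/(-28503) = (3 + 128)/(-28503) = 131*(-1/28503) = -131/28503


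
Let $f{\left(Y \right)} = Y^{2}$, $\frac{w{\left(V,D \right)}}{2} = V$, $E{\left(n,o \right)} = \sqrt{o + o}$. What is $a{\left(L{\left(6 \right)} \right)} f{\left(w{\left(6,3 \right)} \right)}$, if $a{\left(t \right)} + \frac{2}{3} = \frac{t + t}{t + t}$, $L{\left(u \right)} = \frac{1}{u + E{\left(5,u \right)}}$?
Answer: $48$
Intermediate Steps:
$E{\left(n,o \right)} = \sqrt{2} \sqrt{o}$ ($E{\left(n,o \right)} = \sqrt{2 o} = \sqrt{2} \sqrt{o}$)
$L{\left(u \right)} = \frac{1}{u + \sqrt{2} \sqrt{u}}$
$w{\left(V,D \right)} = 2 V$
$a{\left(t \right)} = \frac{1}{3}$ ($a{\left(t \right)} = - \frac{2}{3} + \frac{t + t}{t + t} = - \frac{2}{3} + \frac{2 t}{2 t} = - \frac{2}{3} + 2 t \frac{1}{2 t} = - \frac{2}{3} + 1 = \frac{1}{3}$)
$a{\left(L{\left(6 \right)} \right)} f{\left(w{\left(6,3 \right)} \right)} = \frac{\left(2 \cdot 6\right)^{2}}{3} = \frac{12^{2}}{3} = \frac{1}{3} \cdot 144 = 48$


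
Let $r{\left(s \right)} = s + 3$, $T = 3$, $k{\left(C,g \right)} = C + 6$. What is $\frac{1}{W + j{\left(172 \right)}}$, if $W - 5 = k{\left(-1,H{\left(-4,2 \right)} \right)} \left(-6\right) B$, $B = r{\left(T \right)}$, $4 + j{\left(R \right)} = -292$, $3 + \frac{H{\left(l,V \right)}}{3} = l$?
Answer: $- \frac{1}{471} \approx -0.0021231$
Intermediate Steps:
$H{\left(l,V \right)} = -9 + 3 l$
$k{\left(C,g \right)} = 6 + C$
$j{\left(R \right)} = -296$ ($j{\left(R \right)} = -4 - 292 = -296$)
$r{\left(s \right)} = 3 + s$
$B = 6$ ($B = 3 + 3 = 6$)
$W = -175$ ($W = 5 + \left(6 - 1\right) \left(-6\right) 6 = 5 + 5 \left(-6\right) 6 = 5 - 180 = -175$)
$\frac{1}{W + j{\left(172 \right)}} = \frac{1}{-175 - 296} = \frac{1}{-471} = - \frac{1}{471}$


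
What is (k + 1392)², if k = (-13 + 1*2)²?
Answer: 2289169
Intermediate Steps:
k = 121 (k = (-13 + 2)² = (-11)² = 121)
(k + 1392)² = (121 + 1392)² = 1513² = 2289169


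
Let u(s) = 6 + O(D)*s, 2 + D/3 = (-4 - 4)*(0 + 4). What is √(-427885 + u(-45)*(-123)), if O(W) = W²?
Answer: √57157517 ≈ 7560.3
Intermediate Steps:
D = -102 (D = -6 + 3*((-4 - 4)*(0 + 4)) = -6 + 3*(-8*4) = -6 + 3*(-32) = -6 - 96 = -102)
u(s) = 6 + 10404*s (u(s) = 6 + (-102)²*s = 6 + 10404*s)
√(-427885 + u(-45)*(-123)) = √(-427885 + (6 + 10404*(-45))*(-123)) = √(-427885 + (6 - 468180)*(-123)) = √(-427885 - 468174*(-123)) = √(-427885 + 57585402) = √57157517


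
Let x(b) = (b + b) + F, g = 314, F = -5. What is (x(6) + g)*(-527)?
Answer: -169167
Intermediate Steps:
x(b) = -5 + 2*b (x(b) = (b + b) - 5 = 2*b - 5 = -5 + 2*b)
(x(6) + g)*(-527) = ((-5 + 2*6) + 314)*(-527) = ((-5 + 12) + 314)*(-527) = (7 + 314)*(-527) = 321*(-527) = -169167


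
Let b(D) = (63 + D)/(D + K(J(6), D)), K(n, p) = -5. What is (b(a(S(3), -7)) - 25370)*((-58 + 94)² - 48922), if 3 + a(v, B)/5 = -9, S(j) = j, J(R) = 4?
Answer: 78537798178/65 ≈ 1.2083e+9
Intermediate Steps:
a(v, B) = -60 (a(v, B) = -15 + 5*(-9) = -15 - 45 = -60)
b(D) = (63 + D)/(-5 + D) (b(D) = (63 + D)/(D - 5) = (63 + D)/(-5 + D))
(b(a(S(3), -7)) - 25370)*((-58 + 94)² - 48922) = ((63 - 60)/(-5 - 60) - 25370)*((-58 + 94)² - 48922) = (3/(-65) - 25370)*(36² - 48922) = (-1/65*3 - 25370)*(1296 - 48922) = (-3/65 - 25370)*(-47626) = -1649053/65*(-47626) = 78537798178/65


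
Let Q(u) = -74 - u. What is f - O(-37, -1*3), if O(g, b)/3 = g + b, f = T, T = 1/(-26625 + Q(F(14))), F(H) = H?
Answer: 3205559/26713 ≈ 120.00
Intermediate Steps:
T = -1/26713 (T = 1/(-26625 + (-74 - 1*14)) = 1/(-26625 + (-74 - 14)) = 1/(-26625 - 88) = 1/(-26713) = -1/26713 ≈ -3.7435e-5)
f = -1/26713 ≈ -3.7435e-5
O(g, b) = 3*b + 3*g (O(g, b) = 3*(g + b) = 3*(b + g) = 3*b + 3*g)
f - O(-37, -1*3) = -1/26713 - (3*(-1*3) + 3*(-37)) = -1/26713 - (3*(-3) - 111) = -1/26713 - (-9 - 111) = -1/26713 - 1*(-120) = -1/26713 + 120 = 3205559/26713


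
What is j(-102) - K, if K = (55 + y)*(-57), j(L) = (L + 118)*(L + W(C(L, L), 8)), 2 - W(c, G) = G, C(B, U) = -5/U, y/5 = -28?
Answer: -6573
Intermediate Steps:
y = -140 (y = 5*(-28) = -140)
W(c, G) = 2 - G
j(L) = (-6 + L)*(118 + L) (j(L) = (L + 118)*(L + (2 - 1*8)) = (118 + L)*(L + (2 - 8)) = (118 + L)*(L - 6) = (118 + L)*(-6 + L) = (-6 + L)*(118 + L))
K = 4845 (K = (55 - 140)*(-57) = -85*(-57) = 4845)
j(-102) - K = (-708 + (-102)**2 + 112*(-102)) - 1*4845 = (-708 + 10404 - 11424) - 4845 = -1728 - 4845 = -6573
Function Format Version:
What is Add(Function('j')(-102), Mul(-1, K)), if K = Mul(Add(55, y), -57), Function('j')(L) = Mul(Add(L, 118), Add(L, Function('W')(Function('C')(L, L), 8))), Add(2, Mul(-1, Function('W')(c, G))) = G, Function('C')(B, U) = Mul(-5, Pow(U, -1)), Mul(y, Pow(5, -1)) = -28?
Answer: -6573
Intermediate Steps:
y = -140 (y = Mul(5, -28) = -140)
Function('W')(c, G) = Add(2, Mul(-1, G))
Function('j')(L) = Mul(Add(-6, L), Add(118, L)) (Function('j')(L) = Mul(Add(L, 118), Add(L, Add(2, Mul(-1, 8)))) = Mul(Add(118, L), Add(L, Add(2, -8))) = Mul(Add(118, L), Add(L, -6)) = Mul(Add(118, L), Add(-6, L)) = Mul(Add(-6, L), Add(118, L)))
K = 4845 (K = Mul(Add(55, -140), -57) = Mul(-85, -57) = 4845)
Add(Function('j')(-102), Mul(-1, K)) = Add(Add(-708, Pow(-102, 2), Mul(112, -102)), Mul(-1, 4845)) = Add(Add(-708, 10404, -11424), -4845) = Add(-1728, -4845) = -6573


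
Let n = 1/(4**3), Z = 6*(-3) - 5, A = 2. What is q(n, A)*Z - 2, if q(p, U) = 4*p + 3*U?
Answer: -2263/16 ≈ -141.44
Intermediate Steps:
Z = -23 (Z = -18 - 5 = -23)
n = 1/64 ≈ 0.015625
q(p, U) = 3*U + 4*p
q(n, A)*Z - 2 = (3*2 + 4*(1/64))*(-23) - 2 = (6 + 1/16)*(-23) - 2 = (97/16)*(-23) - 2 = -2231/16 - 2 = -2263/16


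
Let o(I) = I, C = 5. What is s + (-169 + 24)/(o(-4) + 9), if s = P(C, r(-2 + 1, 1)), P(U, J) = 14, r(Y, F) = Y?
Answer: -15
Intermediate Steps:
s = 14
s + (-169 + 24)/(o(-4) + 9) = 14 + (-169 + 24)/(-4 + 9) = 14 - 145/5 = 14 - 145*⅕ = 14 - 29 = -15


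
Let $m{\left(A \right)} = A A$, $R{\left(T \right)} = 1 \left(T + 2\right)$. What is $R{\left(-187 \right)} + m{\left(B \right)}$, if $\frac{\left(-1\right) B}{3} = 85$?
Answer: $64840$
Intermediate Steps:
$B = -255$ ($B = \left(-3\right) 85 = -255$)
$R{\left(T \right)} = 2 + T$ ($R{\left(T \right)} = 1 \left(2 + T\right) = 2 + T$)
$m{\left(A \right)} = A^{2}$
$R{\left(-187 \right)} + m{\left(B \right)} = \left(2 - 187\right) + \left(-255\right)^{2} = -185 + 65025 = 64840$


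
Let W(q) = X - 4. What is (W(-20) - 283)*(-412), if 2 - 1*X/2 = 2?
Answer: 118244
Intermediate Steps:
X = 0 (X = 4 - 2*2 = 4 - 4 = 0)
W(q) = -4 (W(q) = 0 - 4 = -4)
(W(-20) - 283)*(-412) = (-4 - 283)*(-412) = -287*(-412) = 118244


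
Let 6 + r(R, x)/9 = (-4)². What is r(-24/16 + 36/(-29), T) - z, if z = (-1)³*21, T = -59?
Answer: 111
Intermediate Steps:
r(R, x) = 90 (r(R, x) = -54 + 9*(-4)² = -54 + 9*16 = -54 + 144 = 90)
z = -21 (z = -1*21 = -21)
r(-24/16 + 36/(-29), T) - z = 90 - 1*(-21) = 90 + 21 = 111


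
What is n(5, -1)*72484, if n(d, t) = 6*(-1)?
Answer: -434904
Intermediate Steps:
n(d, t) = -6
n(5, -1)*72484 = -6*72484 = -434904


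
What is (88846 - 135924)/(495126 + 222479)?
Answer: -47078/717605 ≈ -0.065604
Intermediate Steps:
(88846 - 135924)/(495126 + 222479) = -47078/717605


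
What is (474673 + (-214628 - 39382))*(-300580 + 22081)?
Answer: -61454424837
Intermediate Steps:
(474673 + (-214628 - 39382))*(-300580 + 22081) = (474673 - 254010)*(-278499) = 220663*(-278499) = -61454424837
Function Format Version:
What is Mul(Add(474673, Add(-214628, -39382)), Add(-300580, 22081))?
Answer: -61454424837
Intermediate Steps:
Mul(Add(474673, Add(-214628, -39382)), Add(-300580, 22081)) = Mul(Add(474673, -254010), -278499) = Mul(220663, -278499) = -61454424837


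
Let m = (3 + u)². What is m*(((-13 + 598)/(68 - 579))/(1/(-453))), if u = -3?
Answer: 0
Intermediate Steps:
m = 0 (m = (3 - 3)² = 0² = 0)
m*(((-13 + 598)/(68 - 579))/(1/(-453))) = 0*(((-13 + 598)/(68 - 579))/(1/(-453))) = 0*((585/(-511))/(-1/453)) = 0*((585*(-1/511))*(-453)) = 0*(-585/511*(-453)) = 0*(265005/511) = 0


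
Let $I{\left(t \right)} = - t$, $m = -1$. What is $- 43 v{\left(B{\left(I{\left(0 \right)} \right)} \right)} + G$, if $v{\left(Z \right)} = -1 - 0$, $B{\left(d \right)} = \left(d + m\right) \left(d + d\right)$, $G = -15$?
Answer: $28$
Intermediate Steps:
$B{\left(d \right)} = 2 d \left(-1 + d\right)$ ($B{\left(d \right)} = \left(d - 1\right) \left(d + d\right) = \left(-1 + d\right) 2 d = 2 d \left(-1 + d\right)$)
$v{\left(Z \right)} = -1$ ($v{\left(Z \right)} = -1 + 0 = -1$)
$- 43 v{\left(B{\left(I{\left(0 \right)} \right)} \right)} + G = \left(-43\right) \left(-1\right) - 15 = 43 - 15 = 28$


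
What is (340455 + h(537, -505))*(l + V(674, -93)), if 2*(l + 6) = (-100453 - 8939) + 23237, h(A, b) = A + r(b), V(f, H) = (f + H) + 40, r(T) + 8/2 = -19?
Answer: -28956792325/2 ≈ -1.4478e+10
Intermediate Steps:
r(T) = -23 (r(T) = -4 - 19 = -23)
V(f, H) = 40 + H + f (V(f, H) = (H + f) + 40 = 40 + H + f)
h(A, b) = -23 + A (h(A, b) = A - 23 = -23 + A)
l = -86167/2 (l = -6 + ((-100453 - 8939) + 23237)/2 = -6 + (-109392 + 23237)/2 = -6 + (1/2)*(-86155) = -6 - 86155/2 = -86167/2 ≈ -43084.)
(340455 + h(537, -505))*(l + V(674, -93)) = (340455 + (-23 + 537))*(-86167/2 + (40 - 93 + 674)) = (340455 + 514)*(-86167/2 + 621) = 340969*(-84925/2) = -28956792325/2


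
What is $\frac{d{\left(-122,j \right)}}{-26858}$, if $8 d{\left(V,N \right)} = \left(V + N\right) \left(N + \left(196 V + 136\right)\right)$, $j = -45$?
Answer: $- \frac{3978107}{214864} \approx -18.515$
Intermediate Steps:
$d{\left(V,N \right)} = \frac{\left(N + V\right) \left(136 + N + 196 V\right)}{8}$ ($d{\left(V,N \right)} = \frac{\left(V + N\right) \left(N + \left(196 V + 136\right)\right)}{8} = \frac{\left(N + V\right) \left(N + \left(136 + 196 V\right)\right)}{8} = \frac{\left(N + V\right) \left(136 + N + 196 V\right)}{8}$)
$\frac{d{\left(-122,j \right)}}{-26858} = \frac{17 \left(-45\right) + 17 \left(-122\right) + \frac{\left(-45\right)^{2}}{8} + \frac{49 \left(-122\right)^{2}}{2} + \frac{197}{8} \left(-45\right) \left(-122\right)}{-26858} = \left(-765 - 2074 + \frac{1}{8} \cdot 2025 + \frac{49}{2} \cdot 14884 + \frac{540765}{4}\right) \left(- \frac{1}{26858}\right) = \left(-765 - 2074 + \frac{2025}{8} + 364658 + \frac{540765}{4}\right) \left(- \frac{1}{26858}\right) = \frac{3978107}{8} \left(- \frac{1}{26858}\right) = - \frac{3978107}{214864}$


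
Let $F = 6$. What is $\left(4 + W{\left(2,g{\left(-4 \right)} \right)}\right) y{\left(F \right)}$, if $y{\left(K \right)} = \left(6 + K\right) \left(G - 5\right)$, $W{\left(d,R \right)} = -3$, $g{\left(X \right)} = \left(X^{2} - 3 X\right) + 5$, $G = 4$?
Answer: $-12$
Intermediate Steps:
$g{\left(X \right)} = 5 + X^{2} - 3 X$
$y{\left(K \right)} = -6 - K$ ($y{\left(K \right)} = \left(6 + K\right) \left(4 - 5\right) = \left(6 + K\right) \left(-1\right) = -6 - K$)
$\left(4 + W{\left(2,g{\left(-4 \right)} \right)}\right) y{\left(F \right)} = \left(4 - 3\right) \left(-6 - 6\right) = 1 \left(-6 - 6\right) = 1 \left(-12\right) = -12$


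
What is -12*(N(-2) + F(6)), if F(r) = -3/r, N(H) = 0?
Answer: 6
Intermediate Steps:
-12*(N(-2) + F(6)) = -12*(0 - 3/6) = -12*(0 - 3*1/6) = -12*(0 - 1/2) = -12*(-1/2) = 6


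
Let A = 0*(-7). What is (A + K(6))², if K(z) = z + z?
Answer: 144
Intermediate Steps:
A = 0
K(z) = 2*z
(A + K(6))² = (0 + 2*6)² = (0 + 12)² = 12² = 144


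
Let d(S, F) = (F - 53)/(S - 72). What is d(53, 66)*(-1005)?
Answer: 13065/19 ≈ 687.63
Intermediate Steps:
d(S, F) = (-53 + F)/(-72 + S)
d(53, 66)*(-1005) = ((-53 + 66)/(-72 + 53))*(-1005) = (13/(-19))*(-1005) = -1/19*13*(-1005) = -13/19*(-1005) = 13065/19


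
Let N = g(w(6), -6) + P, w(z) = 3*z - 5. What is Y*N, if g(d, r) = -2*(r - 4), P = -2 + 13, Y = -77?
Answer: -2387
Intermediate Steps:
w(z) = -5 + 3*z
P = 11
g(d, r) = 8 - 2*r (g(d, r) = -2*(-4 + r) = 8 - 2*r)
N = 31 (N = (8 - 2*(-6)) + 11 = (8 + 12) + 11 = 20 + 11 = 31)
Y*N = -77*31 = -2387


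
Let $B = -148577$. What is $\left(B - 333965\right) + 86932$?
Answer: $-395610$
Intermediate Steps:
$\left(B - 333965\right) + 86932 = \left(-148577 - 333965\right) + 86932 = -482542 + 86932 = -395610$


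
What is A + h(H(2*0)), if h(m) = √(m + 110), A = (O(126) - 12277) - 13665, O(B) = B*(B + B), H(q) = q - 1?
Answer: 5810 + √109 ≈ 5820.4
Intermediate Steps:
H(q) = -1 + q
O(B) = 2*B² (O(B) = B*(2*B) = 2*B²)
A = 5810 (A = (2*126² - 12277) - 13665 = (2*15876 - 12277) - 13665 = (31752 - 12277) - 13665 = 19475 - 13665 = 5810)
h(m) = √(110 + m)
A + h(H(2*0)) = 5810 + √(110 + (-1 + 2*0)) = 5810 + √(110 + (-1 + 0)) = 5810 + √(110 - 1) = 5810 + √109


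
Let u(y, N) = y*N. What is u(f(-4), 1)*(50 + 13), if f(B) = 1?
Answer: 63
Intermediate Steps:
u(y, N) = N*y
u(f(-4), 1)*(50 + 13) = (1*1)*(50 + 13) = 1*63 = 63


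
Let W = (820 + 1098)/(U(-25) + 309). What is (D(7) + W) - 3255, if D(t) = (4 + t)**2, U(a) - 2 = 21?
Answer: -519285/166 ≈ -3128.2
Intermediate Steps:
U(a) = 23 (U(a) = 2 + 21 = 23)
W = 959/166 (W = (820 + 1098)/(23 + 309) = 1918/332 = 1918*(1/332) = 959/166 ≈ 5.7771)
(D(7) + W) - 3255 = ((4 + 7)**2 + 959/166) - 3255 = (11**2 + 959/166) - 3255 = (121 + 959/166) - 3255 = 21045/166 - 3255 = -519285/166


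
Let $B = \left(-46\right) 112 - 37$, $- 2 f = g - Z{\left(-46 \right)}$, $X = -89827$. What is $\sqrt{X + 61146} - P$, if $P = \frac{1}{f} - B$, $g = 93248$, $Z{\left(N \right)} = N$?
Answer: $- \frac{242051282}{46647} + i \sqrt{28681} \approx -5189.0 + 169.35 i$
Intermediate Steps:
$f = -46647$ ($f = - \frac{93248 - -46}{2} = - \frac{93248 + 46}{2} = \left(- \frac{1}{2}\right) 93294 = -46647$)
$B = -5189$ ($B = -5152 - 37 = -5189$)
$P = \frac{242051282}{46647}$ ($P = \frac{1}{-46647} - -5189 = - \frac{1}{46647} + 5189 = \frac{242051282}{46647} \approx 5189.0$)
$\sqrt{X + 61146} - P = \sqrt{-89827 + 61146} - \frac{242051282}{46647} = \sqrt{-28681} - \frac{242051282}{46647} = i \sqrt{28681} - \frac{242051282}{46647} = - \frac{242051282}{46647} + i \sqrt{28681}$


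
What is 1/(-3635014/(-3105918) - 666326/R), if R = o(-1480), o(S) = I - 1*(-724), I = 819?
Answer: -2396215737/1031972545333 ≈ -0.0023220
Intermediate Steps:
o(S) = 1543 (o(S) = 819 - 1*(-724) = 819 + 724 = 1543)
R = 1543
1/(-3635014/(-3105918) - 666326/R) = 1/(-3635014/(-3105918) - 666326/1543) = 1/(-3635014*(-1/3105918) - 666326*1/1543) = 1/(1817507/1552959 - 666326/1543) = 1/(-1031972545333/2396215737) = -2396215737/1031972545333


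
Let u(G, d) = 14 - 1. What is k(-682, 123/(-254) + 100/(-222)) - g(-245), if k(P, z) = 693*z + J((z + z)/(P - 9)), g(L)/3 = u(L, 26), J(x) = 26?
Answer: -6209717/9398 ≈ -660.75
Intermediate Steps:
u(G, d) = 13
g(L) = 39 (g(L) = 3*13 = 39)
k(P, z) = 26 + 693*z (k(P, z) = 693*z + 26 = 26 + 693*z)
k(-682, 123/(-254) + 100/(-222)) - g(-245) = (26 + 693*(123/(-254) + 100/(-222))) - 1*39 = (26 + 693*(123*(-1/254) + 100*(-1/222))) - 39 = (26 + 693*(-123/254 - 50/111)) - 39 = (26 + 693*(-26353/28194)) - 39 = (26 - 6087543/9398) - 39 = -5843195/9398 - 39 = -6209717/9398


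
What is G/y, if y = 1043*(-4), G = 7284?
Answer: -1821/1043 ≈ -1.7459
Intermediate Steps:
y = -4172
G/y = 7284/(-4172) = 7284*(-1/4172) = -1821/1043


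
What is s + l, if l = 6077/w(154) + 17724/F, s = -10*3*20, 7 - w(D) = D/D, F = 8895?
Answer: 7379753/17790 ≈ 414.83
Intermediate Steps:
w(D) = 6 (w(D) = 7 - D/D = 7 - 1*1 = 7 - 1 = 6)
s = -600 (s = -30*20 = -600)
l = 18053753/17790 (l = 6077/6 + 17724/8895 = 6077*(⅙) + 17724*(1/8895) = 6077/6 + 5908/2965 = 18053753/17790 ≈ 1014.8)
s + l = -600 + 18053753/17790 = 7379753/17790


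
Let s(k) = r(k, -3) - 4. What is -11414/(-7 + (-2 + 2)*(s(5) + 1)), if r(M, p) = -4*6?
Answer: 11414/7 ≈ 1630.6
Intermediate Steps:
r(M, p) = -24
s(k) = -28 (s(k) = -24 - 4 = -28)
-11414/(-7 + (-2 + 2)*(s(5) + 1)) = -11414/(-7 + (-2 + 2)*(-28 + 1)) = -11414/(-7 + 0*(-27)) = -11414/(-7 + 0) = -11414/(-7) = -⅐*(-11414) = 11414/7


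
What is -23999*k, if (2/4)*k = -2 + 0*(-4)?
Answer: 95996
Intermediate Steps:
k = -4 (k = 2*(-2 + 0*(-4)) = 2*(-2 + 0) = 2*(-2) = -4)
-23999*k = -23999*(-4) = 95996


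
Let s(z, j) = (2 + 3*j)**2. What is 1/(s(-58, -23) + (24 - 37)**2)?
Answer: 1/4658 ≈ 0.00021468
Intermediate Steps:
1/(s(-58, -23) + (24 - 37)**2) = 1/((2 + 3*(-23))**2 + (24 - 37)**2) = 1/((2 - 69)**2 + (-13)**2) = 1/((-67)**2 + 169) = 1/(4489 + 169) = 1/4658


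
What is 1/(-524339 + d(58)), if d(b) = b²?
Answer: -1/520975 ≈ -1.9195e-6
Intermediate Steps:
1/(-524339 + d(58)) = 1/(-524339 + 58²) = 1/(-524339 + 3364) = 1/(-520975) = -1/520975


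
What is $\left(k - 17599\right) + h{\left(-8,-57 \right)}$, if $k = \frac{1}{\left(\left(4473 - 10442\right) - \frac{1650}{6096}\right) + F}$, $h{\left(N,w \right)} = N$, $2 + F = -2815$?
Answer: $- \frac{157175066573}{8926851} \approx -17607.0$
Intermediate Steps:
$F = -2817$ ($F = -2 - 2815 = -2817$)
$k = - \frac{1016}{8926851}$ ($k = \frac{1}{\left(\left(4473 - 10442\right) - \frac{1650}{6096}\right) - 2817} = \frac{1}{\left(-5969 - \frac{275}{1016}\right) - 2817} = \frac{1}{- \frac{6064779}{1016} - 2817} = \frac{1}{- \frac{8926851}{1016}} = - \frac{1016}{8926851} \approx -0.00011381$)
$\left(k - 17599\right) + h{\left(-8,-57 \right)} = \left(- \frac{1016}{8926851} - 17599\right) - 8 = - \frac{157103651765}{8926851} - 8 = - \frac{157175066573}{8926851}$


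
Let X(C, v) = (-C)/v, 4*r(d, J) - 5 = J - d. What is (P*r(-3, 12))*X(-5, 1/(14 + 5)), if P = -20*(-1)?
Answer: 9500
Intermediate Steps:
P = 20
r(d, J) = 5/4 - d/4 + J/4 (r(d, J) = 5/4 + (J - d)/4 = 5/4 + (-d/4 + J/4) = 5/4 - d/4 + J/4)
X(C, v) = -C/v
(P*r(-3, 12))*X(-5, 1/(14 + 5)) = (20*(5/4 - ¼*(-3) + (¼)*12))*(-1*(-5)/1/(14 + 5)) = (20*(5/4 + ¾ + 3))*(-1*(-5)/1/19) = (20*5)*(-1*(-5)/1/19) = 100*(-1*(-5)*19) = 100*95 = 9500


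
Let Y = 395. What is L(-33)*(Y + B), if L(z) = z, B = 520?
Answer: -30195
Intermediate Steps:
L(-33)*(Y + B) = -33*(395 + 520) = -33*915 = -30195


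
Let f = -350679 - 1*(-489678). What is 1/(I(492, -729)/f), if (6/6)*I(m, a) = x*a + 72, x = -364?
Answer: 46333/88476 ≈ 0.52368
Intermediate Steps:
I(m, a) = 72 - 364*a (I(m, a) = -364*a + 72 = 72 - 364*a)
f = 138999 (f = -350679 + 489678 = 138999)
1/(I(492, -729)/f) = 1/((72 - 364*(-729))/138999) = 1/((72 + 265356)*(1/138999)) = 1/(265428*(1/138999)) = 1/(88476/46333) = 46333/88476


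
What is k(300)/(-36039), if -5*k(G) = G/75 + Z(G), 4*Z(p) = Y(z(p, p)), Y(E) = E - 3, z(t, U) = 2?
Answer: 1/48052 ≈ 2.0811e-5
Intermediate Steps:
Y(E) = -3 + E
Z(p) = -1/4 (Z(p) = (-3 + 2)/4 = (1/4)*(-1) = -1/4)
k(G) = 1/20 - G/375 (k(G) = -(G/75 - 1/4)/5 = -(-1/4 + G/75)/5 = 1/20 - G/375)
k(300)/(-36039) = (1/20 - 1/375*300)/(-36039) = (1/20 - 4/5)*(-1/36039) = -3/4*(-1/36039) = 1/48052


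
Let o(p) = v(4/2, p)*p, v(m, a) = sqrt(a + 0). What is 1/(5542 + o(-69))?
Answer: 5542/31042273 + 69*I*sqrt(69)/31042273 ≈ 0.00017853 + 1.8464e-5*I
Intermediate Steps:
v(m, a) = sqrt(a)
o(p) = p**(3/2) (o(p) = sqrt(p)*p = p**(3/2))
1/(5542 + o(-69)) = 1/(5542 + (-69)**(3/2)) = 1/(5542 - 69*I*sqrt(69))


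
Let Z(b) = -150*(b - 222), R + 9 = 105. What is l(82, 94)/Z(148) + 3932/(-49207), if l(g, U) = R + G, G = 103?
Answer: -33853007/546197700 ≈ -0.061979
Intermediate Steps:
R = 96 (R = -9 + 105 = 96)
Z(b) = 33300 - 150*b (Z(b) = -150*(-222 + b) = 33300 - 150*b)
l(g, U) = 199 (l(g, U) = 96 + 103 = 199)
l(82, 94)/Z(148) + 3932/(-49207) = 199/(33300 - 150*148) + 3932/(-49207) = 199/(33300 - 22200) + 3932*(-1/49207) = 199/11100 - 3932/49207 = -33853007/546197700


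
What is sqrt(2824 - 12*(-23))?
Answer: 10*sqrt(31) ≈ 55.678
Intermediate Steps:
sqrt(2824 - 12*(-23)) = sqrt(2824 + 276) = sqrt(3100) = 10*sqrt(31)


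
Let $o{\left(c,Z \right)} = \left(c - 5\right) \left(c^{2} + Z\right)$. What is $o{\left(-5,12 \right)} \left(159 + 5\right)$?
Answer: $-60680$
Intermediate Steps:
$o{\left(c,Z \right)} = \left(-5 + c\right) \left(Z + c^{2}\right)$
$o{\left(-5,12 \right)} \left(159 + 5\right) = \left(\left(-5\right)^{3} - 60 - 5 \left(-5\right)^{2} + 12 \left(-5\right)\right) \left(159 + 5\right) = \left(-125 - 60 - 125 - 60\right) 164 = \left(-370\right) 164 = -60680$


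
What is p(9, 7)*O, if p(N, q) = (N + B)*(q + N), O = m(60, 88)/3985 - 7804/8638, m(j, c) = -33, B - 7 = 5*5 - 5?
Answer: -9038590272/17211215 ≈ -525.16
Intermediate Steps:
B = 27 (B = 7 + (5*5 - 5) = 7 + (25 - 5) = 7 + 20 = 27)
O = -15691997/17211215 (O = -33/3985 - 7804/8638 = -33*1/3985 - 7804*1/8638 = -33/3985 - 3902/4319 = -15691997/17211215 ≈ -0.91173)
p(N, q) = (27 + N)*(N + q) (p(N, q) = (N + 27)*(q + N) = (27 + N)*(N + q))
p(9, 7)*O = (9² + 27*9 + 27*7 + 9*7)*(-15691997/17211215) = (81 + 243 + 189 + 63)*(-15691997/17211215) = 576*(-15691997/17211215) = -9038590272/17211215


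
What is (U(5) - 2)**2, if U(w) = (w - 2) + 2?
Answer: 9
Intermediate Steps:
U(w) = w (U(w) = (-2 + w) + 2 = w)
(U(5) - 2)**2 = (5 - 2)**2 = 3**2 = 9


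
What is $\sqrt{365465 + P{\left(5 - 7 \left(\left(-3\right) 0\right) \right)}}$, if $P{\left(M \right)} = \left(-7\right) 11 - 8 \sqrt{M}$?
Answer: $2 \sqrt{91347 - 2 \sqrt{5}} \approx 604.46$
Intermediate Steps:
$P{\left(M \right)} = -77 - 8 \sqrt{M}$
$\sqrt{365465 + P{\left(5 - 7 \left(\left(-3\right) 0\right) \right)}} = \sqrt{365465 - \left(77 + 8 \sqrt{5 - 7 \left(\left(-3\right) 0\right)}\right)} = \sqrt{365465 - \left(77 + 8 \sqrt{5 - 0}\right)} = \sqrt{365465 - \left(77 + 8 \sqrt{5 + 0}\right)} = \sqrt{365465 - \left(77 + 8 \sqrt{5}\right)} = \sqrt{365388 - 8 \sqrt{5}}$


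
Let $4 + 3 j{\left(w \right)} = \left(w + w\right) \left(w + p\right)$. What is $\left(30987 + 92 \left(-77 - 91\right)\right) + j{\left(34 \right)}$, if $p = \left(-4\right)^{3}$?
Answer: $\frac{44549}{3} \approx 14850.0$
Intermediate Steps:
$p = -64$
$j{\left(w \right)} = - \frac{4}{3} + \frac{2 w \left(-64 + w\right)}{3}$ ($j{\left(w \right)} = - \frac{4}{3} + \frac{\left(w + w\right) \left(w - 64\right)}{3} = - \frac{4}{3} + \frac{2 w \left(-64 + w\right)}{3}$)
$\left(30987 + 92 \left(-77 - 91\right)\right) + j{\left(34 \right)} = \left(30987 + 92 \left(-77 - 91\right)\right) - \left(1452 - \frac{2312}{3}\right) = \left(30987 + 92 \left(-168\right)\right) - \frac{2044}{3} = \left(30987 - 15456\right) - \frac{2044}{3} = 15531 - \frac{2044}{3} = \frac{44549}{3}$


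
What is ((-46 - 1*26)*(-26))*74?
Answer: 138528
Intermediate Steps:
((-46 - 1*26)*(-26))*74 = ((-46 - 26)*(-26))*74 = -72*(-26)*74 = 1872*74 = 138528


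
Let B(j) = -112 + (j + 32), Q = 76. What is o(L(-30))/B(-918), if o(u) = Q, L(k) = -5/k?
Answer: -38/499 ≈ -0.076152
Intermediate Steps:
o(u) = 76
B(j) = -80 + j (B(j) = -112 + (32 + j) = -80 + j)
o(L(-30))/B(-918) = 76/(-80 - 918) = 76/(-998) = 76*(-1/998) = -38/499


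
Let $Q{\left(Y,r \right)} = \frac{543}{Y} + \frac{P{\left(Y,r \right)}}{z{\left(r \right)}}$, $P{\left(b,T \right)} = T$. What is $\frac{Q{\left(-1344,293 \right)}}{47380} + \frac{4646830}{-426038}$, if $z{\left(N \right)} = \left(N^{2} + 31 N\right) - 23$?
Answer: $- \frac{936133074028413887}{85827962970622208} \approx -10.907$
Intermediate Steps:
$z{\left(N \right)} = -23 + N^{2} + 31 N$
$Q{\left(Y,r \right)} = \frac{543}{Y} + \frac{r}{-23 + r^{2} + 31 r}$
$\frac{Q{\left(-1344,293 \right)}}{47380} + \frac{4646830}{-426038} = \frac{\frac{543}{-1344} + \frac{293}{-23 + 293^{2} + 31 \cdot 293}}{47380} + \frac{4646830}{-426038} = \left(543 \left(- \frac{1}{1344}\right) + \frac{293}{-23 + 85849 + 9083}\right) \frac{1}{47380} + 4646830 \left(- \frac{1}{426038}\right) = \left(- \frac{181}{448} + \frac{293}{94909}\right) \frac{1}{47380} - \frac{2323415}{213019} = \left(- \frac{17047265}{42519232}\right) \frac{1}{47380} - \frac{2323415}{213019} = - \frac{3409453}{402912242432} - \frac{2323415}{213019} = - \frac{936133074028413887}{85827962970622208}$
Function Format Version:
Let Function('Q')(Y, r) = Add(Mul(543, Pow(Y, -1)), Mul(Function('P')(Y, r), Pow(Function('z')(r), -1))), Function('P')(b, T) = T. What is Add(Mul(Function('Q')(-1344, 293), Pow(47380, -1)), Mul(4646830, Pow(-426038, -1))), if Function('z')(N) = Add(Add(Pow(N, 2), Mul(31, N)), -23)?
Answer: Rational(-936133074028413887, 85827962970622208) ≈ -10.907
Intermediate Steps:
Function('z')(N) = Add(-23, Pow(N, 2), Mul(31, N))
Function('Q')(Y, r) = Add(Mul(543, Pow(Y, -1)), Mul(r, Pow(Add(-23, Pow(r, 2), Mul(31, r)), -1)))
Add(Mul(Function('Q')(-1344, 293), Pow(47380, -1)), Mul(4646830, Pow(-426038, -1))) = Add(Mul(Add(Mul(543, Pow(-1344, -1)), Mul(293, Pow(Add(-23, Pow(293, 2), Mul(31, 293)), -1))), Pow(47380, -1)), Mul(4646830, Pow(-426038, -1))) = Add(Mul(Add(Mul(543, Rational(-1, 1344)), Mul(293, Pow(Add(-23, 85849, 9083), -1))), Rational(1, 47380)), Mul(4646830, Rational(-1, 426038))) = Add(Mul(Add(Rational(-181, 448), Mul(293, Pow(94909, -1))), Rational(1, 47380)), Rational(-2323415, 213019)) = Add(Mul(Add(Rational(-181, 448), Mul(293, Rational(1, 94909))), Rational(1, 47380)), Rational(-2323415, 213019)) = Add(Mul(Add(Rational(-181, 448), Rational(293, 94909)), Rational(1, 47380)), Rational(-2323415, 213019)) = Add(Mul(Rational(-17047265, 42519232), Rational(1, 47380)), Rational(-2323415, 213019)) = Add(Rational(-3409453, 402912242432), Rational(-2323415, 213019)) = Rational(-936133074028413887, 85827962970622208)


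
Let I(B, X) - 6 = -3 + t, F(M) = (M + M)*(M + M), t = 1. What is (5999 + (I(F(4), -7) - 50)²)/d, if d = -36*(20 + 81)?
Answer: -2705/1212 ≈ -2.2318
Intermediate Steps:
F(M) = 4*M² (F(M) = (2*M)*(2*M) = 4*M²)
I(B, X) = 4 (I(B, X) = 6 + (-3 + 1) = 6 - 2 = 4)
d = -3636 (d = -36*101 = -3636)
(5999 + (I(F(4), -7) - 50)²)/d = (5999 + (4 - 50)²)/(-3636) = (5999 + (-46)²)*(-1/3636) = (5999 + 2116)*(-1/3636) = 8115*(-1/3636) = -2705/1212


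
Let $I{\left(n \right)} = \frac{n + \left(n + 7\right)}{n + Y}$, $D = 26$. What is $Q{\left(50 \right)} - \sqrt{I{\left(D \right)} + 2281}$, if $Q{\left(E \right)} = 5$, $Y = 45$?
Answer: $5 - \frac{\sqrt{11502710}}{71} \approx -42.768$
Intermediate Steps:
$I{\left(n \right)} = \frac{7 + 2 n}{45 + n}$ ($I{\left(n \right)} = \frac{n + \left(n + 7\right)}{n + 45} = \frac{n + \left(7 + n\right)}{45 + n} = \frac{7 + 2 n}{45 + n}$)
$Q{\left(50 \right)} - \sqrt{I{\left(D \right)} + 2281} = 5 - \sqrt{\frac{7 + 2 \cdot 26}{45 + 26} + 2281} = 5 - \sqrt{\frac{7 + 52}{71} + 2281} = 5 - \sqrt{\frac{1}{71} \cdot 59 + 2281} = 5 - \sqrt{\frac{59}{71} + 2281} = 5 - \sqrt{\frac{162010}{71}} = 5 - \frac{\sqrt{11502710}}{71}$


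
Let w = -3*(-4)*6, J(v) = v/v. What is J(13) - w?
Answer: -71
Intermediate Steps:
J(v) = 1
w = 72 (w = 12*6 = 72)
J(13) - w = 1 - 1*72 = 1 - 72 = -71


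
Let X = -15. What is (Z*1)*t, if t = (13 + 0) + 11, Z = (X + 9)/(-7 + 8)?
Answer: -144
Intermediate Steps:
Z = -6 (Z = (-15 + 9)/(-7 + 8) = -6/1 = -6*1 = -6)
t = 24 (t = 13 + 11 = 24)
(Z*1)*t = -6*1*24 = -6*24 = -144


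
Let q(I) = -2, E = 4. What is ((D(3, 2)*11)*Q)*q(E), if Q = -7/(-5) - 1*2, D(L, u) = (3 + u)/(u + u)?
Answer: 33/2 ≈ 16.500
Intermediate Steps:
D(L, u) = (3 + u)/(2*u) (D(L, u) = (3 + u)/((2*u)) = (3 + u)*(1/(2*u)) = (3 + u)/(2*u))
Q = -⅗ (Q = -7*(-⅕) - 2 = 7/5 - 2 = -⅗ ≈ -0.60000)
((D(3, 2)*11)*Q)*q(E) = ((((½)*(3 + 2)/2)*11)*(-⅗))*(-2) = ((((½)*(½)*5)*11)*(-⅗))*(-2) = (((5/4)*11)*(-⅗))*(-2) = ((55/4)*(-⅗))*(-2) = -33/4*(-2) = 33/2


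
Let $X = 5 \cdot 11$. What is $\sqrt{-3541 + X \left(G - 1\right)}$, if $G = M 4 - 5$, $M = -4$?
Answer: $i \sqrt{4751} \approx 68.927 i$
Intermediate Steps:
$X = 55$
$G = -21$ ($G = \left(-4\right) 4 - 5 = -16 - 5 = -21$)
$\sqrt{-3541 + X \left(G - 1\right)} = \sqrt{-3541 + 55 \left(-21 - 1\right)} = \sqrt{-3541 + 55 \left(-22\right)} = \sqrt{-3541 - 1210} = \sqrt{-4751} = i \sqrt{4751}$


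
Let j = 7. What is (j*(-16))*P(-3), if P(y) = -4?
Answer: 448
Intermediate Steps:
(j*(-16))*P(-3) = (7*(-16))*(-4) = -112*(-4) = 448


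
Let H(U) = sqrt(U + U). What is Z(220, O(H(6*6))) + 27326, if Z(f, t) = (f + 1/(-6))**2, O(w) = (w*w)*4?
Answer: 2723497/36 ≈ 75653.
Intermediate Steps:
H(U) = sqrt(2)*sqrt(U) (H(U) = sqrt(2*U) = sqrt(2)*sqrt(U))
O(w) = 4*w**2 (O(w) = w**2*4 = 4*w**2)
Z(f, t) = (-1/6 + f)**2 (Z(f, t) = (f - 1/6)**2 = (-1/6 + f)**2)
Z(220, O(H(6*6))) + 27326 = (-1 + 6*220)**2/36 + 27326 = (-1 + 1320)**2/36 + 27326 = (1/36)*1319**2 + 27326 = (1/36)*1739761 + 27326 = 1739761/36 + 27326 = 2723497/36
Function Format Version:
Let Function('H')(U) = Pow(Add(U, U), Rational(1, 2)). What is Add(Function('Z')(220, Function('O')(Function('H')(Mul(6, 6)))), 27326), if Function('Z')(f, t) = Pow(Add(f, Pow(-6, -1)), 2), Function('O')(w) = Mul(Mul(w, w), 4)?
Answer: Rational(2723497, 36) ≈ 75653.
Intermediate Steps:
Function('H')(U) = Mul(Pow(2, Rational(1, 2)), Pow(U, Rational(1, 2))) (Function('H')(U) = Pow(Mul(2, U), Rational(1, 2)) = Mul(Pow(2, Rational(1, 2)), Pow(U, Rational(1, 2))))
Function('O')(w) = Mul(4, Pow(w, 2)) (Function('O')(w) = Mul(Pow(w, 2), 4) = Mul(4, Pow(w, 2)))
Function('Z')(f, t) = Pow(Add(Rational(-1, 6), f), 2) (Function('Z')(f, t) = Pow(Add(f, Rational(-1, 6)), 2) = Pow(Add(Rational(-1, 6), f), 2))
Add(Function('Z')(220, Function('O')(Function('H')(Mul(6, 6)))), 27326) = Add(Mul(Rational(1, 36), Pow(Add(-1, Mul(6, 220)), 2)), 27326) = Add(Mul(Rational(1, 36), Pow(Add(-1, 1320), 2)), 27326) = Add(Mul(Rational(1, 36), Pow(1319, 2)), 27326) = Add(Mul(Rational(1, 36), 1739761), 27326) = Add(Rational(1739761, 36), 27326) = Rational(2723497, 36)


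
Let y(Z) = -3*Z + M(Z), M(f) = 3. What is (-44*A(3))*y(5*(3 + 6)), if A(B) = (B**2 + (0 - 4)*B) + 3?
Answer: 0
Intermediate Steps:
A(B) = 3 + B**2 - 4*B (A(B) = (B**2 - 4*B) + 3 = 3 + B**2 - 4*B)
y(Z) = 3 - 3*Z (y(Z) = -3*Z + 3 = 3 - 3*Z)
(-44*A(3))*y(5*(3 + 6)) = (-44*(3 + 3**2 - 4*3))*(3 - 15*(3 + 6)) = (-44*(3 + 9 - 12))*(3 - 15*9) = (-44*0)*(3 - 3*45) = 0*(3 - 135) = 0*(-132) = 0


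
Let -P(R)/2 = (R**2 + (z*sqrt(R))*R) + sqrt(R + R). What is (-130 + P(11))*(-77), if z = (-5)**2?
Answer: 28644 + 154*sqrt(22) + 42350*sqrt(11) ≈ 1.6983e+5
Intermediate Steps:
z = 25
P(R) = -50*R**(3/2) - 2*R**2 - 2*sqrt(2)*sqrt(R) (P(R) = -2*((R**2 + (25*sqrt(R))*R) + sqrt(R + R)) = -2*((R**2 + 25*R**(3/2)) + sqrt(2*R)) = -2*((R**2 + 25*R**(3/2)) + sqrt(2)*sqrt(R)) = -2*(R**2 + 25*R**(3/2) + sqrt(2)*sqrt(R)) = -50*R**(3/2) - 2*R**2 - 2*sqrt(2)*sqrt(R))
(-130 + P(11))*(-77) = (-130 + (-550*sqrt(11) - 2*11**2 - 2*sqrt(2)*sqrt(11)))*(-77) = (-130 + (-550*sqrt(11) - 2*121 - 2*sqrt(22)))*(-77) = (-130 + (-550*sqrt(11) - 242 - 2*sqrt(22)))*(-77) = (-130 + (-242 - 550*sqrt(11) - 2*sqrt(22)))*(-77) = (-372 - 550*sqrt(11) - 2*sqrt(22))*(-77) = 28644 + 154*sqrt(22) + 42350*sqrt(11)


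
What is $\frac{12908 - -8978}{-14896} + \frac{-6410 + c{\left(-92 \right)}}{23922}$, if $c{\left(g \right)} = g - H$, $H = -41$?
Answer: $- \frac{154949987}{89085528} \approx -1.7393$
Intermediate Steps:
$c{\left(g \right)} = 41 + g$ ($c{\left(g \right)} = g - -41 = g + 41 = 41 + g$)
$\frac{12908 - -8978}{-14896} + \frac{-6410 + c{\left(-92 \right)}}{23922} = \frac{12908 - -8978}{-14896} + \frac{-6410 + \left(41 - 92\right)}{23922} = \left(12908 + 8978\right) \left(- \frac{1}{14896}\right) + \left(-6410 - 51\right) \frac{1}{23922} = 21886 \left(- \frac{1}{14896}\right) - \frac{6461}{23922} = - \frac{10943}{7448} - \frac{6461}{23922} = - \frac{154949987}{89085528}$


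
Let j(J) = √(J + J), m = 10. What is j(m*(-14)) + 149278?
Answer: 149278 + 2*I*√70 ≈ 1.4928e+5 + 16.733*I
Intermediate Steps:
j(J) = √2*√J (j(J) = √(2*J) = √2*√J)
j(m*(-14)) + 149278 = √2*√(10*(-14)) + 149278 = √2*√(-140) + 149278 = √2*(2*I*√35) + 149278 = 2*I*√70 + 149278 = 149278 + 2*I*√70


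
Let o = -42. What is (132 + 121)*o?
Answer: -10626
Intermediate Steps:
(132 + 121)*o = (132 + 121)*(-42) = 253*(-42) = -10626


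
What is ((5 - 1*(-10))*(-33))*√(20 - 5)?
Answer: -495*√15 ≈ -1917.1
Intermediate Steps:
((5 - 1*(-10))*(-33))*√(20 - 5) = ((5 + 10)*(-33))*√15 = (15*(-33))*√15 = -495*√15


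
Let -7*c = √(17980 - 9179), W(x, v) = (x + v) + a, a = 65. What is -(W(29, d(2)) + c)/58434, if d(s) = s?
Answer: -16/9739 + √8801/409038 ≈ -0.0014135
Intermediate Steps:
W(x, v) = 65 + v + x (W(x, v) = (x + v) + 65 = (v + x) + 65 = 65 + v + x)
c = -√8801/7 (c = -√(17980 - 9179)/7 = -√8801/7 ≈ -13.402)
-(W(29, d(2)) + c)/58434 = -((65 + 2 + 29) - √8801/7)/58434 = -(96 - √8801/7)/58434 = -(16/9739 - √8801/409038) = -16/9739 + √8801/409038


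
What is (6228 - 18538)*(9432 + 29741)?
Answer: -482219630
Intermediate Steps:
(6228 - 18538)*(9432 + 29741) = -12310*39173 = -482219630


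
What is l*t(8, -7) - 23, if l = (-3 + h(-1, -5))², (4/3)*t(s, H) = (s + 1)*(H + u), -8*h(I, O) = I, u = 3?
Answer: -15755/64 ≈ -246.17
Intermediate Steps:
h(I, O) = -I/8
t(s, H) = 3*(1 + s)*(3 + H)/4 (t(s, H) = 3*((s + 1)*(H + 3))/4 = 3*((1 + s)*(3 + H))/4 = 3*(1 + s)*(3 + H)/4)
l = 529/64 (l = (-3 - ⅛*(-1))² = (-3 + ⅛)² = (-23/8)² = 529/64 ≈ 8.2656)
l*t(8, -7) - 23 = 529*(9/4 + (¾)*(-7) + (9/4)*8 + (¾)*(-7)*8)/64 - 23 = 529*(9/4 - 21/4 + 18 - 42)/64 - 23 = (529/64)*(-27) - 23 = -14283/64 - 23 = -15755/64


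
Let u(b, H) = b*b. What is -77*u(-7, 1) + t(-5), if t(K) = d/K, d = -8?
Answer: -18857/5 ≈ -3771.4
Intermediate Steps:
u(b, H) = b**2
t(K) = -8/K
-77*u(-7, 1) + t(-5) = -77*(-7)**2 - 8/(-5) = -77*49 - 8*(-1/5) = -3773 + 8/5 = -18857/5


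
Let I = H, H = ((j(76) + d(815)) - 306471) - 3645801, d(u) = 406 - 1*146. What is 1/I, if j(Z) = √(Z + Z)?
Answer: -988003/3904599711998 - √38/7809199423996 ≈ -2.5304e-7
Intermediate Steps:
j(Z) = √2*√Z (j(Z) = √(2*Z) = √2*√Z)
d(u) = 260 (d(u) = 406 - 146 = 260)
H = -3952012 + 2*√38 (H = ((√2*√76 + 260) - 306471) - 3645801 = ((√2*(2*√19) + 260) - 306471) - 3645801 = ((2*√38 + 260) - 306471) - 3645801 = ((260 + 2*√38) - 306471) - 3645801 = (-306211 + 2*√38) - 3645801 = -3952012 + 2*√38 ≈ -3.9520e+6)
I = -3952012 + 2*√38 ≈ -3.9520e+6
1/I = 1/(-3952012 + 2*√38)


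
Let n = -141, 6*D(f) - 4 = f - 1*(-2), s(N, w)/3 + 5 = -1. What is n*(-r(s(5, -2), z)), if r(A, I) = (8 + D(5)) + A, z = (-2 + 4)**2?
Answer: -2303/2 ≈ -1151.5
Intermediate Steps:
s(N, w) = -18 (s(N, w) = -15 + 3*(-1) = -15 - 3 = -18)
D(f) = 1 + f/6 (D(f) = 2/3 + (f - 1*(-2))/6 = 2/3 + (f + 2)/6 = 2/3 + (2 + f)/6 = 2/3 + (1/3 + f/6) = 1 + f/6)
z = 4 (z = 2**2 = 4)
r(A, I) = 59/6 + A (r(A, I) = (8 + (1 + (1/6)*5)) + A = (8 + (1 + 5/6)) + A = (8 + 11/6) + A = 59/6 + A)
n*(-r(s(5, -2), z)) = -(-141)*(59/6 - 18) = -(-141)*(-49)/6 = -141*49/6 = -2303/2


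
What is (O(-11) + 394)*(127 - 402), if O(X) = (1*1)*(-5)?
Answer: -106975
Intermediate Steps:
O(X) = -5 (O(X) = 1*(-5) = -5)
(O(-11) + 394)*(127 - 402) = (-5 + 394)*(127 - 402) = 389*(-275) = -106975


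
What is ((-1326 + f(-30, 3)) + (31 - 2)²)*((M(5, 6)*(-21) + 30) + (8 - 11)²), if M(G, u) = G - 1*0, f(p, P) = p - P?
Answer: 34188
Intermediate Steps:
M(G, u) = G (M(G, u) = G + 0 = G)
((-1326 + f(-30, 3)) + (31 - 2)²)*((M(5, 6)*(-21) + 30) + (8 - 11)²) = ((-1326 + (-30 - 1*3)) + (31 - 2)²)*((5*(-21) + 30) + (8 - 11)²) = ((-1326 + (-30 - 3)) + 29²)*((-105 + 30) + (-3)²) = ((-1326 - 33) + 841)*(-75 + 9) = (-1359 + 841)*(-66) = -518*(-66) = 34188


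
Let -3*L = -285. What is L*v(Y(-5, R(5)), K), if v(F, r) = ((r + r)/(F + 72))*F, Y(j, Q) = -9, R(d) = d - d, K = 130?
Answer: -24700/7 ≈ -3528.6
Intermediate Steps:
R(d) = 0
L = 95 (L = -⅓*(-285) = 95)
v(F, r) = 2*F*r/(72 + F) (v(F, r) = ((2*r)/(72 + F))*F = (2*r/(72 + F))*F = 2*F*r/(72 + F))
L*v(Y(-5, R(5)), K) = 95*(2*(-9)*130/(72 - 9)) = 95*(2*(-9)*130/63) = 95*(2*(-9)*130*(1/63)) = 95*(-260/7) = -24700/7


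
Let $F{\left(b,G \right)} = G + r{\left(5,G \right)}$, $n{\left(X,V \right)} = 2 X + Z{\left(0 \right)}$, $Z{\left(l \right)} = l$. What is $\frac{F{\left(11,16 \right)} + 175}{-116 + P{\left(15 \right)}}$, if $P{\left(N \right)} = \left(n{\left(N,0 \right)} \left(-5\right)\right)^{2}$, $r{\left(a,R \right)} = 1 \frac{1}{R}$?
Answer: $\frac{3057}{358144} \approx 0.0085357$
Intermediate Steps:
$r{\left(a,R \right)} = \frac{1}{R}$
$n{\left(X,V \right)} = 2 X$ ($n{\left(X,V \right)} = 2 X + 0 = 2 X$)
$F{\left(b,G \right)} = G + \frac{1}{G}$
$P{\left(N \right)} = 100 N^{2}$ ($P{\left(N \right)} = \left(2 N \left(-5\right)\right)^{2} = \left(- 10 N\right)^{2} = 100 N^{2}$)
$\frac{F{\left(11,16 \right)} + 175}{-116 + P{\left(15 \right)}} = \frac{\left(16 + \frac{1}{16}\right) + 175}{-116 + 100 \cdot 15^{2}} = \frac{\left(16 + \frac{1}{16}\right) + 175}{-116 + 100 \cdot 225} = \frac{\frac{257}{16} + 175}{-116 + 22500} = \frac{3057}{16 \cdot 22384} = \frac{3057}{16} \cdot \frac{1}{22384} = \frac{3057}{358144}$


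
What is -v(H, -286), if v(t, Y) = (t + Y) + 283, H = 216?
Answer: -213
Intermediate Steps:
v(t, Y) = 283 + Y + t (v(t, Y) = (Y + t) + 283 = 283 + Y + t)
-v(H, -286) = -(283 - 286 + 216) = -1*213 = -213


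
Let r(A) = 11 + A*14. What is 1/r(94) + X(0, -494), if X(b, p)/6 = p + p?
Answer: -7866455/1327 ≈ -5928.0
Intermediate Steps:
X(b, p) = 12*p (X(b, p) = 6*(p + p) = 6*(2*p) = 12*p)
r(A) = 11 + 14*A
1/r(94) + X(0, -494) = 1/(11 + 14*94) + 12*(-494) = 1/(11 + 1316) - 5928 = 1/1327 - 5928 = -7866455/1327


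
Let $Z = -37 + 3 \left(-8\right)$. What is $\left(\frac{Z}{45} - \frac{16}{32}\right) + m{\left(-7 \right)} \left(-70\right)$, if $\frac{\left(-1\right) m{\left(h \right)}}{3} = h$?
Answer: $- \frac{132467}{90} \approx -1471.9$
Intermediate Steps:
$m{\left(h \right)} = - 3 h$
$Z = -61$ ($Z = -37 - 24 = -61$)
$\left(\frac{Z}{45} - \frac{16}{32}\right) + m{\left(-7 \right)} \left(-70\right) = \left(- \frac{61}{45} - \frac{16}{32}\right) + \left(-3\right) \left(-7\right) \left(-70\right) = \left(\left(-61\right) \frac{1}{45} - \frac{1}{2}\right) + 21 \left(-70\right) = \left(- \frac{61}{45} - \frac{1}{2}\right) - 1470 = - \frac{167}{90} - 1470 = - \frac{132467}{90}$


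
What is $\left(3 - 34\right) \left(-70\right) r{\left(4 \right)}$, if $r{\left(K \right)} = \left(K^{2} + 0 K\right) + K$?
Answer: $43400$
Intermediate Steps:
$r{\left(K \right)} = K + K^{2}$ ($r{\left(K \right)} = \left(K^{2} + 0\right) + K = K^{2} + K = K + K^{2}$)
$\left(3 - 34\right) \left(-70\right) r{\left(4 \right)} = \left(3 - 34\right) \left(-70\right) 4 \left(1 + 4\right) = \left(3 - 34\right) \left(-70\right) 4 \cdot 5 = \left(-31\right) \left(-70\right) 20 = 2170 \cdot 20 = 43400$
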